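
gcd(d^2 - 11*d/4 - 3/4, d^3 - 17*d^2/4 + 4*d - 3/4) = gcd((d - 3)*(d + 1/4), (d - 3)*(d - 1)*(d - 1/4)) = d - 3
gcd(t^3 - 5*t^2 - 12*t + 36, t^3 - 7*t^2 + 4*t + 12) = t^2 - 8*t + 12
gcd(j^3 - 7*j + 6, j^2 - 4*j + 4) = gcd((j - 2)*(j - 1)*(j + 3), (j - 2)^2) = j - 2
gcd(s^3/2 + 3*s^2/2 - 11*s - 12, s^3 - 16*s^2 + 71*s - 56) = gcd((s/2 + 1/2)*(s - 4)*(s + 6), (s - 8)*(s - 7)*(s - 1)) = 1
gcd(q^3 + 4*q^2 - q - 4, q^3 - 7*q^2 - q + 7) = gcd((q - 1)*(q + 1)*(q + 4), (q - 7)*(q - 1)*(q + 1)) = q^2 - 1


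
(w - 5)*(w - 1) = w^2 - 6*w + 5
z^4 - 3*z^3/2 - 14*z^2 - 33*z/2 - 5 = (z - 5)*(z + 1/2)*(z + 1)*(z + 2)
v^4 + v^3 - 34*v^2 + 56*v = v*(v - 4)*(v - 2)*(v + 7)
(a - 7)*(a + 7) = a^2 - 49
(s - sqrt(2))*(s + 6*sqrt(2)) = s^2 + 5*sqrt(2)*s - 12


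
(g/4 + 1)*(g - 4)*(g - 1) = g^3/4 - g^2/4 - 4*g + 4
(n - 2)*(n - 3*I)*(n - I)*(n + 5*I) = n^4 - 2*n^3 + I*n^3 + 17*n^2 - 2*I*n^2 - 34*n - 15*I*n + 30*I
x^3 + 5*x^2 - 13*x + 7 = (x - 1)^2*(x + 7)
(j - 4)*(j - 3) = j^2 - 7*j + 12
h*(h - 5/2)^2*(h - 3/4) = h^4 - 23*h^3/4 + 10*h^2 - 75*h/16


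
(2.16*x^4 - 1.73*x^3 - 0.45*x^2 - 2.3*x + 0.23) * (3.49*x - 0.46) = 7.5384*x^5 - 7.0313*x^4 - 0.7747*x^3 - 7.82*x^2 + 1.8607*x - 0.1058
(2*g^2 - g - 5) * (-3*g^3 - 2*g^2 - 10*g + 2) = -6*g^5 - g^4 - 3*g^3 + 24*g^2 + 48*g - 10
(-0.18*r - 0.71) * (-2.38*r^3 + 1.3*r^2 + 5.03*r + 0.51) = 0.4284*r^4 + 1.4558*r^3 - 1.8284*r^2 - 3.6631*r - 0.3621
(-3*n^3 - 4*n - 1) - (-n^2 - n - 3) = -3*n^3 + n^2 - 3*n + 2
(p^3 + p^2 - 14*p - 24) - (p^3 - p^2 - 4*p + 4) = 2*p^2 - 10*p - 28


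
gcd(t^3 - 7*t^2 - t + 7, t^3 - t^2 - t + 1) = t^2 - 1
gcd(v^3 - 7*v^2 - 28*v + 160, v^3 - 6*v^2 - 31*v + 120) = v^2 - 3*v - 40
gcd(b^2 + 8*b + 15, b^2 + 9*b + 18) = b + 3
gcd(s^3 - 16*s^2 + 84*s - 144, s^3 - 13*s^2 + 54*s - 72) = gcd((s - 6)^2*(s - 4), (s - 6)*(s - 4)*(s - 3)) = s^2 - 10*s + 24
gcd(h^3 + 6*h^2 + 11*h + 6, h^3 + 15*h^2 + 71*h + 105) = h + 3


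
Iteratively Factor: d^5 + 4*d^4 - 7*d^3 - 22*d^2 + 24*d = (d)*(d^4 + 4*d^3 - 7*d^2 - 22*d + 24) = d*(d - 2)*(d^3 + 6*d^2 + 5*d - 12) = d*(d - 2)*(d + 3)*(d^2 + 3*d - 4) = d*(d - 2)*(d - 1)*(d + 3)*(d + 4)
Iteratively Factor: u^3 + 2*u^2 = (u)*(u^2 + 2*u) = u^2*(u + 2)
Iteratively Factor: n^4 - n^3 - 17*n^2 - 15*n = (n)*(n^3 - n^2 - 17*n - 15) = n*(n - 5)*(n^2 + 4*n + 3) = n*(n - 5)*(n + 3)*(n + 1)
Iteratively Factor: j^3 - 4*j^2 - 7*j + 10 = (j + 2)*(j^2 - 6*j + 5) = (j - 1)*(j + 2)*(j - 5)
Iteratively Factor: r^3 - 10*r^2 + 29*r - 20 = (r - 1)*(r^2 - 9*r + 20) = (r - 4)*(r - 1)*(r - 5)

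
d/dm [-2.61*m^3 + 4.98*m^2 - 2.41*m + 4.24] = -7.83*m^2 + 9.96*m - 2.41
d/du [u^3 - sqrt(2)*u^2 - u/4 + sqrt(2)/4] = 3*u^2 - 2*sqrt(2)*u - 1/4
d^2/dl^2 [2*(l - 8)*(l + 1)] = 4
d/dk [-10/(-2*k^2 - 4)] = -10*k/(k^2 + 2)^2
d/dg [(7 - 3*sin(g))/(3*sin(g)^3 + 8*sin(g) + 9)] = (18*sin(g)^3 - 63*sin(g)^2 - 83)*cos(g)/(3*sin(g)^3 + 8*sin(g) + 9)^2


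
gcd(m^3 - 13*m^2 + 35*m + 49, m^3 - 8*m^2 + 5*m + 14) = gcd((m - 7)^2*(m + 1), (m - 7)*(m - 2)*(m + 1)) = m^2 - 6*m - 7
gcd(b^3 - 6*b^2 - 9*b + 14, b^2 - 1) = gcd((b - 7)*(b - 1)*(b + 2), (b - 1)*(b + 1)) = b - 1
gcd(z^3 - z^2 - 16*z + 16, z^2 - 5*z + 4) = z^2 - 5*z + 4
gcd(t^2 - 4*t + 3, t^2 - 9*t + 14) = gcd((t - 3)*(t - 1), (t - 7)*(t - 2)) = 1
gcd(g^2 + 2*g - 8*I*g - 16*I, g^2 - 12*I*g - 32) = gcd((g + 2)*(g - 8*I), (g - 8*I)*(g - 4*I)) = g - 8*I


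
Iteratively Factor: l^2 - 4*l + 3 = (l - 3)*(l - 1)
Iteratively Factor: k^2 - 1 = (k - 1)*(k + 1)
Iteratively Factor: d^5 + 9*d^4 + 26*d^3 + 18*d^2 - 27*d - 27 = (d + 3)*(d^4 + 6*d^3 + 8*d^2 - 6*d - 9) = (d + 1)*(d + 3)*(d^3 + 5*d^2 + 3*d - 9) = (d + 1)*(d + 3)^2*(d^2 + 2*d - 3) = (d - 1)*(d + 1)*(d + 3)^2*(d + 3)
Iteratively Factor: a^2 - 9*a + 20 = (a - 5)*(a - 4)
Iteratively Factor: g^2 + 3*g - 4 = (g + 4)*(g - 1)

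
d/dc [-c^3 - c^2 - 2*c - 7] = -3*c^2 - 2*c - 2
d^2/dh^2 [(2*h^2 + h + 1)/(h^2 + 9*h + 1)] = 2*(-17*h^3 - 3*h^2 + 24*h + 73)/(h^6 + 27*h^5 + 246*h^4 + 783*h^3 + 246*h^2 + 27*h + 1)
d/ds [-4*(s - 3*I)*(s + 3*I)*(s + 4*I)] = -12*s^2 - 32*I*s - 36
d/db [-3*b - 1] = -3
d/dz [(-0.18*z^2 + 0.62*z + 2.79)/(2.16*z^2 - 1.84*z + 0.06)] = (-1.008*z^2 - 12.0744*z + 5.1708)/(4.6656*z^4 - 7.9488*z^3 + 3.6448*z^2 - 0.2208*z + 0.0036)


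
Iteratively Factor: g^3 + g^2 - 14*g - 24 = (g + 2)*(g^2 - g - 12) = (g + 2)*(g + 3)*(g - 4)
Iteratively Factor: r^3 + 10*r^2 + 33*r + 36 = (r + 3)*(r^2 + 7*r + 12) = (r + 3)*(r + 4)*(r + 3)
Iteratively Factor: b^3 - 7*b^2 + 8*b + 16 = (b - 4)*(b^2 - 3*b - 4) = (b - 4)*(b + 1)*(b - 4)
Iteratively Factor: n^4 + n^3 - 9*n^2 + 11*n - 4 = (n - 1)*(n^3 + 2*n^2 - 7*n + 4) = (n - 1)*(n + 4)*(n^2 - 2*n + 1) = (n - 1)^2*(n + 4)*(n - 1)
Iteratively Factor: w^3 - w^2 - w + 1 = (w - 1)*(w^2 - 1) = (w - 1)*(w + 1)*(w - 1)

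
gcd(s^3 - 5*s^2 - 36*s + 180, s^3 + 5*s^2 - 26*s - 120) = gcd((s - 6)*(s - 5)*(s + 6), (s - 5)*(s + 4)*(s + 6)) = s^2 + s - 30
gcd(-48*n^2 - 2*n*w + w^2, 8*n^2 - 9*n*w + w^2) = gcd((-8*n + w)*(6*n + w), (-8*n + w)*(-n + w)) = -8*n + w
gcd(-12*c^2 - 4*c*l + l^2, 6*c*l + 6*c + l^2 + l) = 1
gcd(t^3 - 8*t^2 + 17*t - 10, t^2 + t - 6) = t - 2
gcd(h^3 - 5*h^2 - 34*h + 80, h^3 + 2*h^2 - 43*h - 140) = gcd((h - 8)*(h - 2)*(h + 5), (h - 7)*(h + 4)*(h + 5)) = h + 5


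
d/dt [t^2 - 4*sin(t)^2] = 2*t - 4*sin(2*t)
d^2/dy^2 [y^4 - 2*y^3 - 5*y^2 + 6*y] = 12*y^2 - 12*y - 10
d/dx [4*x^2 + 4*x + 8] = 8*x + 4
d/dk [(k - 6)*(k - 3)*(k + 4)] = 3*k^2 - 10*k - 18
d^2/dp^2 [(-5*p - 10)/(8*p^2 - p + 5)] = 10*(-(p + 2)*(16*p - 1)^2 + 3*(8*p + 5)*(8*p^2 - p + 5))/(8*p^2 - p + 5)^3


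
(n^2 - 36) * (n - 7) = n^3 - 7*n^2 - 36*n + 252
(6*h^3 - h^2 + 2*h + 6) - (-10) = 6*h^3 - h^2 + 2*h + 16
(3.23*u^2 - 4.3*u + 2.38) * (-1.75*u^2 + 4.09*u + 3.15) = -5.6525*u^4 + 20.7357*u^3 - 11.5775*u^2 - 3.8108*u + 7.497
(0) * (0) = 0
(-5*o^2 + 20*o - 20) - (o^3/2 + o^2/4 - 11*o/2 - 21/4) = -o^3/2 - 21*o^2/4 + 51*o/2 - 59/4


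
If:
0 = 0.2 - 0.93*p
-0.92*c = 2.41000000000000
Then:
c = -2.62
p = 0.22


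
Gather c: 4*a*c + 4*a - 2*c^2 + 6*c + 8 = 4*a - 2*c^2 + c*(4*a + 6) + 8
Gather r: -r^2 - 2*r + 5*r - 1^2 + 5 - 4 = -r^2 + 3*r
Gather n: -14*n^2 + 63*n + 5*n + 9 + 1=-14*n^2 + 68*n + 10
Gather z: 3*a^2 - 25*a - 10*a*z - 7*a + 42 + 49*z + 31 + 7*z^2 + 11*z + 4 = 3*a^2 - 32*a + 7*z^2 + z*(60 - 10*a) + 77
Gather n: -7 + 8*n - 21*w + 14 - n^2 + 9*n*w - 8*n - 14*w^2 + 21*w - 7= -n^2 + 9*n*w - 14*w^2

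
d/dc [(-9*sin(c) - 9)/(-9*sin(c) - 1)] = -72*cos(c)/(9*sin(c) + 1)^2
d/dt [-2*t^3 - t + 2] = -6*t^2 - 1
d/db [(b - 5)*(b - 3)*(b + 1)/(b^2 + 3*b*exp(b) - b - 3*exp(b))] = (-(b - 5)*(b - 3)*(b + 1)*(3*b*exp(b) + 2*b - 1) + ((b - 5)*(b - 3) + (b - 5)*(b + 1) + (b - 3)*(b + 1))*(b^2 + 3*b*exp(b) - b - 3*exp(b)))/(b^2 + 3*b*exp(b) - b - 3*exp(b))^2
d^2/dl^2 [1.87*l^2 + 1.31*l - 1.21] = 3.74000000000000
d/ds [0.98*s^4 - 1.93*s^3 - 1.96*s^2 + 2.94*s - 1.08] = 3.92*s^3 - 5.79*s^2 - 3.92*s + 2.94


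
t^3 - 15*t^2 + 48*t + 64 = (t - 8)^2*(t + 1)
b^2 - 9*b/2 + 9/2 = (b - 3)*(b - 3/2)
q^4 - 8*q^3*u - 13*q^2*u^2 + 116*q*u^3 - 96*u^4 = (q - 8*u)*(q - 3*u)*(q - u)*(q + 4*u)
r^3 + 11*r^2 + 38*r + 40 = (r + 2)*(r + 4)*(r + 5)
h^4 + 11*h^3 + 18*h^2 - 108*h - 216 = (h - 3)*(h + 2)*(h + 6)^2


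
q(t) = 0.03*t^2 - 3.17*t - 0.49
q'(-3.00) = -3.35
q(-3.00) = 9.29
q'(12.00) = -2.45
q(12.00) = -34.21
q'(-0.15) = -3.18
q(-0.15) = -0.01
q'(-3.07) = -3.35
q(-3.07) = 9.52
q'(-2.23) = -3.30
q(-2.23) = 6.73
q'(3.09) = -2.98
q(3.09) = -10.00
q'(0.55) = -3.14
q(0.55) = -2.22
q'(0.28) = -3.15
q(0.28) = -1.38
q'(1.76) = -3.06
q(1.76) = -5.98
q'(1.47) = -3.08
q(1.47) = -5.09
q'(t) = 0.06*t - 3.17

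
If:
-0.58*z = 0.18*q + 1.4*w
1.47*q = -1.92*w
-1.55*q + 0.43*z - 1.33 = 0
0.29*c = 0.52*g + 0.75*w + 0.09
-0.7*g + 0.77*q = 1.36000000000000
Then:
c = -3.16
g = -3.59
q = -1.50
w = 1.15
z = -2.30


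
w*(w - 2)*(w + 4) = w^3 + 2*w^2 - 8*w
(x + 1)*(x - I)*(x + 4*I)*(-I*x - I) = -I*x^4 + 3*x^3 - 2*I*x^3 + 6*x^2 - 5*I*x^2 + 3*x - 8*I*x - 4*I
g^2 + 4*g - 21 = (g - 3)*(g + 7)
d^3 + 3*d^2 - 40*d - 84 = (d - 6)*(d + 2)*(d + 7)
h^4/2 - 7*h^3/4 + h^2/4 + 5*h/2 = h*(h/2 + 1/2)*(h - 5/2)*(h - 2)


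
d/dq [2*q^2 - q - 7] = 4*q - 1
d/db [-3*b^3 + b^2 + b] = -9*b^2 + 2*b + 1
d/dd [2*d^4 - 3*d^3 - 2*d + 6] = 8*d^3 - 9*d^2 - 2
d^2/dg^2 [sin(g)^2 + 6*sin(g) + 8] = -6*sin(g) + 2*cos(2*g)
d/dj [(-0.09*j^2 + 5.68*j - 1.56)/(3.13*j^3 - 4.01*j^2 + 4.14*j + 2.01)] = (0.2817*j^4 - 35.5568*j^3 + 37.0526*j^2 - 12.873*j + 17.8752)/(9.7969*j^6 - 25.1026*j^5 + 41.9965*j^4 - 20.6202*j^3 + 1.0194*j^2 + 16.6428*j + 4.0401)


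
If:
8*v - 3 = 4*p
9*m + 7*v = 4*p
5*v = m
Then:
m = -15/44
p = -39/44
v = -3/44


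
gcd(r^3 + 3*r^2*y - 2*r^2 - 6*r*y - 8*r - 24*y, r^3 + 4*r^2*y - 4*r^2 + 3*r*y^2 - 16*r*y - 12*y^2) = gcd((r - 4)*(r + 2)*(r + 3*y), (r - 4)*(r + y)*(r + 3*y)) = r^2 + 3*r*y - 4*r - 12*y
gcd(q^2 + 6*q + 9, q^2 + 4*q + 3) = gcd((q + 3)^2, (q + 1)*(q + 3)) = q + 3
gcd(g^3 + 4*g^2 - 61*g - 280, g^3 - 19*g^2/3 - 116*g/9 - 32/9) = g - 8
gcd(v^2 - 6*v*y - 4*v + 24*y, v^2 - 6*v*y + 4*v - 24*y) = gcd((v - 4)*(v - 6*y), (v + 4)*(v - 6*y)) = -v + 6*y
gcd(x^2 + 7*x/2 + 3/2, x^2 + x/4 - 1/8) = x + 1/2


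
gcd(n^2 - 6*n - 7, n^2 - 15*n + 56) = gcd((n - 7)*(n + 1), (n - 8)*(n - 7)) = n - 7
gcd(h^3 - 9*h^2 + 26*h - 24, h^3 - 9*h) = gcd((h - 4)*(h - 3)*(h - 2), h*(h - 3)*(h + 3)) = h - 3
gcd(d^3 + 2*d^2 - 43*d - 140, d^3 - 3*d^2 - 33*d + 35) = d^2 - 2*d - 35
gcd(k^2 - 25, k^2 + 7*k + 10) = k + 5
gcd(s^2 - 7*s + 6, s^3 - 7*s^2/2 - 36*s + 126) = s - 6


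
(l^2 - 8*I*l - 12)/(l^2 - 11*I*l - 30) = (l - 2*I)/(l - 5*I)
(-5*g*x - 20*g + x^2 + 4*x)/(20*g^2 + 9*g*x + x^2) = (-5*g*x - 20*g + x^2 + 4*x)/(20*g^2 + 9*g*x + x^2)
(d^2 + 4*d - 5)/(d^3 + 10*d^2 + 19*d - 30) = 1/(d + 6)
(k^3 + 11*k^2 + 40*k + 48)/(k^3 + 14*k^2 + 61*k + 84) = (k + 4)/(k + 7)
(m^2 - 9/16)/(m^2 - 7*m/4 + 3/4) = (m + 3/4)/(m - 1)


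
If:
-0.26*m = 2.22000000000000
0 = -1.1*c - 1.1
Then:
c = -1.00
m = -8.54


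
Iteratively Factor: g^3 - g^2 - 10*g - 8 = (g + 2)*(g^2 - 3*g - 4) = (g + 1)*(g + 2)*(g - 4)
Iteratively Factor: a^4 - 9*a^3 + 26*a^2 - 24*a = (a)*(a^3 - 9*a^2 + 26*a - 24) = a*(a - 3)*(a^2 - 6*a + 8) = a*(a - 4)*(a - 3)*(a - 2)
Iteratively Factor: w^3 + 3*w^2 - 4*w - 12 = (w - 2)*(w^2 + 5*w + 6) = (w - 2)*(w + 3)*(w + 2)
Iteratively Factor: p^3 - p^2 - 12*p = (p + 3)*(p^2 - 4*p) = (p - 4)*(p + 3)*(p)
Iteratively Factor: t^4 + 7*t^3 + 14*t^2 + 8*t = (t + 2)*(t^3 + 5*t^2 + 4*t) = (t + 1)*(t + 2)*(t^2 + 4*t) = t*(t + 1)*(t + 2)*(t + 4)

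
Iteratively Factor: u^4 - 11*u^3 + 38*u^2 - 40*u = (u - 4)*(u^3 - 7*u^2 + 10*u) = (u - 4)*(u - 2)*(u^2 - 5*u) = (u - 5)*(u - 4)*(u - 2)*(u)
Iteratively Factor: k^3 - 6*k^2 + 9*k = (k - 3)*(k^2 - 3*k) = (k - 3)^2*(k)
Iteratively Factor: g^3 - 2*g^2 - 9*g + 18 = (g - 2)*(g^2 - 9) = (g - 2)*(g + 3)*(g - 3)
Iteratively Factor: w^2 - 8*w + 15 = (w - 3)*(w - 5)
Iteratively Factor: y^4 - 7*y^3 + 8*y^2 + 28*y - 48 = (y - 4)*(y^3 - 3*y^2 - 4*y + 12) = (y - 4)*(y - 3)*(y^2 - 4) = (y - 4)*(y - 3)*(y + 2)*(y - 2)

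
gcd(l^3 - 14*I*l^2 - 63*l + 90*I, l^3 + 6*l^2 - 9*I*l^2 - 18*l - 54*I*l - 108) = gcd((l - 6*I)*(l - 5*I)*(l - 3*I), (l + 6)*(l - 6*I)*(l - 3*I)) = l^2 - 9*I*l - 18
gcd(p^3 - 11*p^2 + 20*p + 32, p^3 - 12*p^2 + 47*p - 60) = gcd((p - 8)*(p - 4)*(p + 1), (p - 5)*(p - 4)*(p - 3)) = p - 4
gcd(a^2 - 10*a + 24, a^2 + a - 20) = a - 4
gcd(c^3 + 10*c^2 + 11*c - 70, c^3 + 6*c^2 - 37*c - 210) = c^2 + 12*c + 35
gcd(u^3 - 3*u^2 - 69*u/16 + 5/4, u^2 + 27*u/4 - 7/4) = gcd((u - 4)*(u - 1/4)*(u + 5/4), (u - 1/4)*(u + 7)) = u - 1/4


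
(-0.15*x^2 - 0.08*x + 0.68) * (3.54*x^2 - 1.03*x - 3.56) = -0.531*x^4 - 0.1287*x^3 + 3.0236*x^2 - 0.4156*x - 2.4208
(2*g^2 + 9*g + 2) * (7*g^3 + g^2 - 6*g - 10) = 14*g^5 + 65*g^4 + 11*g^3 - 72*g^2 - 102*g - 20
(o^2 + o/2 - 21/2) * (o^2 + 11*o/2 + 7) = o^4 + 6*o^3 - 3*o^2/4 - 217*o/4 - 147/2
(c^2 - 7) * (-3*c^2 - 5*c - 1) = -3*c^4 - 5*c^3 + 20*c^2 + 35*c + 7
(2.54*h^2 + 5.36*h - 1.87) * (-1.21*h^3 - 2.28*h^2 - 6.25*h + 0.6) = -3.0734*h^5 - 12.2768*h^4 - 25.8331*h^3 - 27.7124*h^2 + 14.9035*h - 1.122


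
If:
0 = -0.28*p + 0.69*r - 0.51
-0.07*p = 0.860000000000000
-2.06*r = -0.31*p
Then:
No Solution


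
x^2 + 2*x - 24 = (x - 4)*(x + 6)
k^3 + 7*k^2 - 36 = (k - 2)*(k + 3)*(k + 6)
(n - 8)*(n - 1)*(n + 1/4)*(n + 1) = n^4 - 31*n^3/4 - 3*n^2 + 31*n/4 + 2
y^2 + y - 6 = (y - 2)*(y + 3)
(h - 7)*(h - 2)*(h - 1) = h^3 - 10*h^2 + 23*h - 14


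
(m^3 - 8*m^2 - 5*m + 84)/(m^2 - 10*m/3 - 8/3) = 3*(m^2 - 4*m - 21)/(3*m + 2)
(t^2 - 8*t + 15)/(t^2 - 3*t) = (t - 5)/t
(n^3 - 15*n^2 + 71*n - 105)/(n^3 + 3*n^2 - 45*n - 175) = (n^2 - 8*n + 15)/(n^2 + 10*n + 25)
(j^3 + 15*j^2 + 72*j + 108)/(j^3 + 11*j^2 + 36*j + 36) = (j + 6)/(j + 2)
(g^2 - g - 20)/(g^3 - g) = (g^2 - g - 20)/(g^3 - g)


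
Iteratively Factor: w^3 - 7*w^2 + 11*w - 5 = (w - 1)*(w^2 - 6*w + 5) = (w - 5)*(w - 1)*(w - 1)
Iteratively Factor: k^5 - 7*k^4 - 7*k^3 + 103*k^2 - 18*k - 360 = (k - 4)*(k^4 - 3*k^3 - 19*k^2 + 27*k + 90) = (k - 4)*(k + 2)*(k^3 - 5*k^2 - 9*k + 45) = (k - 4)*(k + 2)*(k + 3)*(k^2 - 8*k + 15) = (k - 4)*(k - 3)*(k + 2)*(k + 3)*(k - 5)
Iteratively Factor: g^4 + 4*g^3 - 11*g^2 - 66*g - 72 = (g + 2)*(g^3 + 2*g^2 - 15*g - 36) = (g - 4)*(g + 2)*(g^2 + 6*g + 9) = (g - 4)*(g + 2)*(g + 3)*(g + 3)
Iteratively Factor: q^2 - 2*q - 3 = (q + 1)*(q - 3)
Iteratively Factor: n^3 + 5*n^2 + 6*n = (n + 3)*(n^2 + 2*n) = (n + 2)*(n + 3)*(n)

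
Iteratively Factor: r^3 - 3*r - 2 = (r + 1)*(r^2 - r - 2) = (r - 2)*(r + 1)*(r + 1)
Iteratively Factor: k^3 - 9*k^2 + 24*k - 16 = (k - 4)*(k^2 - 5*k + 4) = (k - 4)*(k - 1)*(k - 4)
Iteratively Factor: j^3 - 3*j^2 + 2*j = (j - 2)*(j^2 - j) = j*(j - 2)*(j - 1)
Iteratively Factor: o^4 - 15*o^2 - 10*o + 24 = (o - 4)*(o^3 + 4*o^2 + o - 6) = (o - 4)*(o + 3)*(o^2 + o - 2) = (o - 4)*(o - 1)*(o + 3)*(o + 2)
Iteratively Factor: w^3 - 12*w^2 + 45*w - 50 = (w - 2)*(w^2 - 10*w + 25) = (w - 5)*(w - 2)*(w - 5)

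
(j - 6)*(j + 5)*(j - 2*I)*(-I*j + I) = -I*j^4 - 2*j^3 + 2*I*j^3 + 4*j^2 + 29*I*j^2 + 58*j - 30*I*j - 60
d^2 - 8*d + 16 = (d - 4)^2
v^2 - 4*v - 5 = (v - 5)*(v + 1)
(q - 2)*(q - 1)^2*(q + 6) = q^4 + 2*q^3 - 19*q^2 + 28*q - 12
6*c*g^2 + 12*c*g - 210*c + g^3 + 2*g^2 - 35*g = (6*c + g)*(g - 5)*(g + 7)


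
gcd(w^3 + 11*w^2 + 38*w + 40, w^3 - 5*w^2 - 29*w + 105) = w + 5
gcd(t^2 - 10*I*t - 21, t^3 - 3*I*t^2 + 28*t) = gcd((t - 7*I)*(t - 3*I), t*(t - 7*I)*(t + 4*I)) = t - 7*I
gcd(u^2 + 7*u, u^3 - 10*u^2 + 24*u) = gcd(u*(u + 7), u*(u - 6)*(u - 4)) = u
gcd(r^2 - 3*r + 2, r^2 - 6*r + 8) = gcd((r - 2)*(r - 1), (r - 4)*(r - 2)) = r - 2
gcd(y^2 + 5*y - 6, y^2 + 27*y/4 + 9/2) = y + 6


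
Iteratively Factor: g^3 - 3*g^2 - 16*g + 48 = (g - 4)*(g^2 + g - 12) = (g - 4)*(g - 3)*(g + 4)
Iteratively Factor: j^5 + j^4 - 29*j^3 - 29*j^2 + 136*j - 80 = (j - 1)*(j^4 + 2*j^3 - 27*j^2 - 56*j + 80) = (j - 1)*(j + 4)*(j^3 - 2*j^2 - 19*j + 20) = (j - 1)^2*(j + 4)*(j^2 - j - 20) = (j - 5)*(j - 1)^2*(j + 4)*(j + 4)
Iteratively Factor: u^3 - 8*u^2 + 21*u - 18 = (u - 2)*(u^2 - 6*u + 9) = (u - 3)*(u - 2)*(u - 3)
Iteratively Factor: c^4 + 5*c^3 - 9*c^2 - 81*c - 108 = (c + 3)*(c^3 + 2*c^2 - 15*c - 36) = (c + 3)^2*(c^2 - c - 12) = (c - 4)*(c + 3)^2*(c + 3)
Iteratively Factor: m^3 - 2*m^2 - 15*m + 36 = (m - 3)*(m^2 + m - 12) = (m - 3)*(m + 4)*(m - 3)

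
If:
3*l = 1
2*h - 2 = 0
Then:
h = 1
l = 1/3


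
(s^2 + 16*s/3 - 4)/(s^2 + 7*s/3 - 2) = (s + 6)/(s + 3)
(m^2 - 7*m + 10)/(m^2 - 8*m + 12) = (m - 5)/(m - 6)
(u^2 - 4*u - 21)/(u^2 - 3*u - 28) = (u + 3)/(u + 4)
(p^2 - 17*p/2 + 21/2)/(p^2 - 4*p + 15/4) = 2*(p - 7)/(2*p - 5)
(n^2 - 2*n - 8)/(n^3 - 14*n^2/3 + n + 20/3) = 3*(n + 2)/(3*n^2 - 2*n - 5)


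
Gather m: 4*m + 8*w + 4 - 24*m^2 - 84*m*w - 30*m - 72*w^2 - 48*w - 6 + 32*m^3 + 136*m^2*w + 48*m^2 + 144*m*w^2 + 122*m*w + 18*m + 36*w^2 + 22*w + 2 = 32*m^3 + m^2*(136*w + 24) + m*(144*w^2 + 38*w - 8) - 36*w^2 - 18*w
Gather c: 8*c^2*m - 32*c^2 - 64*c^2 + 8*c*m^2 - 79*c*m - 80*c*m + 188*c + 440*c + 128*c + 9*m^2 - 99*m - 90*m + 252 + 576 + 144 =c^2*(8*m - 96) + c*(8*m^2 - 159*m + 756) + 9*m^2 - 189*m + 972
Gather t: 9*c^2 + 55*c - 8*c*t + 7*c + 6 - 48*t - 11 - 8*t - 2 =9*c^2 + 62*c + t*(-8*c - 56) - 7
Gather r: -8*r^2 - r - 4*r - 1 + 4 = -8*r^2 - 5*r + 3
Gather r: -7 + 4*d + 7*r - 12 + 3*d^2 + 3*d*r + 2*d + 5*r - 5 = 3*d^2 + 6*d + r*(3*d + 12) - 24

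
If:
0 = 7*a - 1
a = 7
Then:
No Solution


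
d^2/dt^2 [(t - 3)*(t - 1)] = 2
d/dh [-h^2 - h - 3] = -2*h - 1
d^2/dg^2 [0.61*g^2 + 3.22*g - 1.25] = 1.22000000000000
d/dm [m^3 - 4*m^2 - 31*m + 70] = 3*m^2 - 8*m - 31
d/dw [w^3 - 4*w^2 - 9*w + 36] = 3*w^2 - 8*w - 9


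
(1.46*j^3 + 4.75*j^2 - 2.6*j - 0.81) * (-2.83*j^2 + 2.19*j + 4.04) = -4.1318*j^5 - 10.2451*j^4 + 23.6589*j^3 + 15.7883*j^2 - 12.2779*j - 3.2724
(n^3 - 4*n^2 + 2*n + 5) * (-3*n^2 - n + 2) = -3*n^5 + 11*n^4 - 25*n^2 - n + 10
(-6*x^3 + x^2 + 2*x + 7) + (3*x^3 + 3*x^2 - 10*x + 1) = -3*x^3 + 4*x^2 - 8*x + 8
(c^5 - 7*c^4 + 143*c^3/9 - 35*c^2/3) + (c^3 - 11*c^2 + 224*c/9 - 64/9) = c^5 - 7*c^4 + 152*c^3/9 - 68*c^2/3 + 224*c/9 - 64/9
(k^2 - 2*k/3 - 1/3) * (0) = 0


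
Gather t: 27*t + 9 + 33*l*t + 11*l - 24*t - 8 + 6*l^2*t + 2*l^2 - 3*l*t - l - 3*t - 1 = 2*l^2 + 10*l + t*(6*l^2 + 30*l)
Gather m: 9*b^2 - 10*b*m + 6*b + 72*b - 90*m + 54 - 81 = 9*b^2 + 78*b + m*(-10*b - 90) - 27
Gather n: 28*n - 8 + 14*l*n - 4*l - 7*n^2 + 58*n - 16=-4*l - 7*n^2 + n*(14*l + 86) - 24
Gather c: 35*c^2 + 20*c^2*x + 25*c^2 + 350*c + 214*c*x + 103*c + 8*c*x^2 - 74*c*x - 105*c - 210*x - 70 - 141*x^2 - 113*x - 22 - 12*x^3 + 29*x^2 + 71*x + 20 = c^2*(20*x + 60) + c*(8*x^2 + 140*x + 348) - 12*x^3 - 112*x^2 - 252*x - 72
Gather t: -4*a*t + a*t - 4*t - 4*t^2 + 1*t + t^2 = -3*t^2 + t*(-3*a - 3)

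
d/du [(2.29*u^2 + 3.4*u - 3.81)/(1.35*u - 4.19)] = (3.0915*u^2 - 19.1902*u - 9.1025)/(1.8225*u^2 - 11.313*u + 17.5561)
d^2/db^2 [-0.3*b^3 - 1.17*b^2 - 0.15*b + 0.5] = -1.8*b - 2.34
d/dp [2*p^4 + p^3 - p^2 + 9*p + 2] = 8*p^3 + 3*p^2 - 2*p + 9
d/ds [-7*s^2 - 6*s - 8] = -14*s - 6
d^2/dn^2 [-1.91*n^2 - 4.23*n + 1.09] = -3.82000000000000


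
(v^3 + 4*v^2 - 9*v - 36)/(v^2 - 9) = v + 4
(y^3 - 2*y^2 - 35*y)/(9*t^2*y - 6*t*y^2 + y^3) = (y^2 - 2*y - 35)/(9*t^2 - 6*t*y + y^2)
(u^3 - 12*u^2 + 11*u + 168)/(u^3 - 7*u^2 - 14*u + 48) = (u - 7)/(u - 2)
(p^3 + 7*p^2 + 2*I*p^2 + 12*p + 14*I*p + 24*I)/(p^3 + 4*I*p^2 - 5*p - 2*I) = (p^2 + 7*p + 12)/(p^2 + 2*I*p - 1)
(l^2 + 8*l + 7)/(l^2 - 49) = (l + 1)/(l - 7)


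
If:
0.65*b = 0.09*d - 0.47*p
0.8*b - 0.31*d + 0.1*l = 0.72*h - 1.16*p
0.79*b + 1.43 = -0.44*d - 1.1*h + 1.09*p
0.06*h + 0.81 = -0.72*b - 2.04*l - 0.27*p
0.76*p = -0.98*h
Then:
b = -0.16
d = -12.81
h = 1.73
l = -0.10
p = -2.23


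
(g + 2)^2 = g^2 + 4*g + 4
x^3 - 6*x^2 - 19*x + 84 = (x - 7)*(x - 3)*(x + 4)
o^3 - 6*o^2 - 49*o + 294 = (o - 7)*(o - 6)*(o + 7)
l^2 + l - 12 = (l - 3)*(l + 4)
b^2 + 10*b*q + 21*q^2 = (b + 3*q)*(b + 7*q)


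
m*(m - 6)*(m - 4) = m^3 - 10*m^2 + 24*m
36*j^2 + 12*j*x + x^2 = (6*j + x)^2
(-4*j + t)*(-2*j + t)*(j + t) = 8*j^3 + 2*j^2*t - 5*j*t^2 + t^3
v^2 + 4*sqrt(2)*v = v*(v + 4*sqrt(2))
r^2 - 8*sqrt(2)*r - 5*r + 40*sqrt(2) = (r - 5)*(r - 8*sqrt(2))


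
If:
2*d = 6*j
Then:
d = 3*j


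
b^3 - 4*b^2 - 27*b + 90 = (b - 6)*(b - 3)*(b + 5)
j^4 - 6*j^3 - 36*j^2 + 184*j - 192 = (j - 8)*(j - 2)^2*(j + 6)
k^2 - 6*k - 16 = (k - 8)*(k + 2)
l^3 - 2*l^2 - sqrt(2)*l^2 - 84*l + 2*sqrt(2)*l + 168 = (l - 2)*(l - 7*sqrt(2))*(l + 6*sqrt(2))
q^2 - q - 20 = (q - 5)*(q + 4)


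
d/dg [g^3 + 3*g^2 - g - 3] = 3*g^2 + 6*g - 1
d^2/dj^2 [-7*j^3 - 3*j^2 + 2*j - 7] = -42*j - 6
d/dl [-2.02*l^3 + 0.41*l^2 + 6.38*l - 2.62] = -6.06*l^2 + 0.82*l + 6.38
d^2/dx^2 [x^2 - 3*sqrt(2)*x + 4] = 2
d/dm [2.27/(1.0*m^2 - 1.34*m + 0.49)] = (3.0418 - 4.54*m)/(1.0*m^2 - 1.34*m + 0.49)^2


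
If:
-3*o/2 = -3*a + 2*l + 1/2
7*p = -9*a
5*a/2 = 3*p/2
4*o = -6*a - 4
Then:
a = 0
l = 1/2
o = -1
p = 0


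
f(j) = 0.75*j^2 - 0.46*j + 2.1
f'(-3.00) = -4.96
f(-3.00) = 10.23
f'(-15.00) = -22.96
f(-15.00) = 177.75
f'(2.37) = 3.10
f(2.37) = 5.22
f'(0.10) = -0.31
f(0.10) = 2.06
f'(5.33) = 7.54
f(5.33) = 20.95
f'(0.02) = -0.43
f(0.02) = 2.09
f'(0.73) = 0.64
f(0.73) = 2.16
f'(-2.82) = -4.69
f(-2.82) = 9.36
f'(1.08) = 1.16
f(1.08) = 2.48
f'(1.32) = 1.52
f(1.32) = 2.80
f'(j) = 1.5*j - 0.46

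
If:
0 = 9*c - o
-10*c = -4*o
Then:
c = 0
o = 0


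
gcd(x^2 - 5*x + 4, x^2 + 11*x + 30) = 1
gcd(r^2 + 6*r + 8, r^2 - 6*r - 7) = 1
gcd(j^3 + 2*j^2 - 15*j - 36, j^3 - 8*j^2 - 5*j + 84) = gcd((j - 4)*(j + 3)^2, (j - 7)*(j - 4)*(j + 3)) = j^2 - j - 12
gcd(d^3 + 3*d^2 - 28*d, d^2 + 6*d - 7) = d + 7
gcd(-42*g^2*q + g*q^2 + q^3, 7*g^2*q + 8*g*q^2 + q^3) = 7*g*q + q^2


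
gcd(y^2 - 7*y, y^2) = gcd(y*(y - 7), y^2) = y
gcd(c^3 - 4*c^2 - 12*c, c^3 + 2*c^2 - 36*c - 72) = c^2 - 4*c - 12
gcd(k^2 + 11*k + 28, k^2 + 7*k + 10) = 1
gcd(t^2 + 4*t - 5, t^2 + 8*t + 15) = t + 5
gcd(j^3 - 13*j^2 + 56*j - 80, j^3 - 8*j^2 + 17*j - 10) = j - 5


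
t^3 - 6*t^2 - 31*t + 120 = (t - 8)*(t - 3)*(t + 5)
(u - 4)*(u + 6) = u^2 + 2*u - 24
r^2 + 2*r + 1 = (r + 1)^2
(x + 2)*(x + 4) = x^2 + 6*x + 8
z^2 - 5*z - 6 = (z - 6)*(z + 1)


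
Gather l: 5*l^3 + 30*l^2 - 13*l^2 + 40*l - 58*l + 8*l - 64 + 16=5*l^3 + 17*l^2 - 10*l - 48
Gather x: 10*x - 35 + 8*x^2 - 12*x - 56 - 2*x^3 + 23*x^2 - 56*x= -2*x^3 + 31*x^2 - 58*x - 91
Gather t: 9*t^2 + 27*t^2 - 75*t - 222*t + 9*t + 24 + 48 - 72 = 36*t^2 - 288*t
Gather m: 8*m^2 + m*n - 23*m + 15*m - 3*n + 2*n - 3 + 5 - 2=8*m^2 + m*(n - 8) - n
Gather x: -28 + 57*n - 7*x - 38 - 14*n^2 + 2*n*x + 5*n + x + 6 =-14*n^2 + 62*n + x*(2*n - 6) - 60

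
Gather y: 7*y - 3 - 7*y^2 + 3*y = -7*y^2 + 10*y - 3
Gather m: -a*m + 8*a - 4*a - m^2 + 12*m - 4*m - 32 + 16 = 4*a - m^2 + m*(8 - a) - 16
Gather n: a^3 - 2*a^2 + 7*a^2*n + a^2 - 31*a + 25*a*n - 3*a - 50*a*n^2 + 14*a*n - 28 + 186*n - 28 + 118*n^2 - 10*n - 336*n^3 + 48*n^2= a^3 - a^2 - 34*a - 336*n^3 + n^2*(166 - 50*a) + n*(7*a^2 + 39*a + 176) - 56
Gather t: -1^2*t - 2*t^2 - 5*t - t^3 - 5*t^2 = -t^3 - 7*t^2 - 6*t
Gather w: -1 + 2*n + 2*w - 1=2*n + 2*w - 2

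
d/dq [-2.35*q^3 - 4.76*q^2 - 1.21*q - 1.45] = -7.05*q^2 - 9.52*q - 1.21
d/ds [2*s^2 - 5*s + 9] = 4*s - 5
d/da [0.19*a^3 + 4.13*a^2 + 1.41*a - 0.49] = 0.57*a^2 + 8.26*a + 1.41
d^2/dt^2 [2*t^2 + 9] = 4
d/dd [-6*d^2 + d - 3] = 1 - 12*d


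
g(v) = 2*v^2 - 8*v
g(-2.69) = 35.99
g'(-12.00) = -56.00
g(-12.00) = 384.00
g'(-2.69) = -18.76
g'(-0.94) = -11.76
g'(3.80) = 7.20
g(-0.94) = 9.29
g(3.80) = -1.52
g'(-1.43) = -13.72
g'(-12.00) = -56.00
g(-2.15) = 26.44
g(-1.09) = 11.10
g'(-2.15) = -16.60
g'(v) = 4*v - 8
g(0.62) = -4.19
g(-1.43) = 15.53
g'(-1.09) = -12.36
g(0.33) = -2.42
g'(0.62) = -5.52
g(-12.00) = 384.00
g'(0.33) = -6.68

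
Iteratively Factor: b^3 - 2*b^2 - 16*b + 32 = (b - 2)*(b^2 - 16) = (b - 4)*(b - 2)*(b + 4)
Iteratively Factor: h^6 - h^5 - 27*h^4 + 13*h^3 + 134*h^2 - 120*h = (h - 2)*(h^5 + h^4 - 25*h^3 - 37*h^2 + 60*h) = (h - 2)*(h + 4)*(h^4 - 3*h^3 - 13*h^2 + 15*h) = (h - 5)*(h - 2)*(h + 4)*(h^3 + 2*h^2 - 3*h) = (h - 5)*(h - 2)*(h + 3)*(h + 4)*(h^2 - h) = (h - 5)*(h - 2)*(h - 1)*(h + 3)*(h + 4)*(h)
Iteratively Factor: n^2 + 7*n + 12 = (n + 3)*(n + 4)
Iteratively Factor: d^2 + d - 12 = (d + 4)*(d - 3)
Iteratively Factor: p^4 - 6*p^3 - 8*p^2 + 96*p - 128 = (p - 4)*(p^3 - 2*p^2 - 16*p + 32) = (p - 4)*(p - 2)*(p^2 - 16) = (p - 4)^2*(p - 2)*(p + 4)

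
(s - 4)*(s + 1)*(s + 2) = s^3 - s^2 - 10*s - 8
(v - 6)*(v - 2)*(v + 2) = v^3 - 6*v^2 - 4*v + 24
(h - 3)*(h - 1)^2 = h^3 - 5*h^2 + 7*h - 3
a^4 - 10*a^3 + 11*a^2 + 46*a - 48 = (a - 8)*(a - 3)*(a - 1)*(a + 2)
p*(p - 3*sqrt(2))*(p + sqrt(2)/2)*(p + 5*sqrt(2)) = p^4 + 5*sqrt(2)*p^3/2 - 28*p^2 - 15*sqrt(2)*p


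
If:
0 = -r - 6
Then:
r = -6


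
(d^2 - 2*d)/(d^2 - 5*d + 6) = d/(d - 3)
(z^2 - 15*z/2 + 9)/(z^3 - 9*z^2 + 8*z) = (z^2 - 15*z/2 + 9)/(z*(z^2 - 9*z + 8))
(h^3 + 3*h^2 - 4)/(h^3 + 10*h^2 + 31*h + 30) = (h^2 + h - 2)/(h^2 + 8*h + 15)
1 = 1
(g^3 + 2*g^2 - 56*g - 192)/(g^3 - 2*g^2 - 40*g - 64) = (g + 6)/(g + 2)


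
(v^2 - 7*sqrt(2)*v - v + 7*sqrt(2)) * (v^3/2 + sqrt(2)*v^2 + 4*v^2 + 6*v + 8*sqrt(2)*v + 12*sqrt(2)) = v^5/2 - 5*sqrt(2)*v^4/2 + 7*v^4/2 - 35*sqrt(2)*v^3/2 - 12*v^3 - 104*v^2 - 10*sqrt(2)*v^2 - 56*v + 30*sqrt(2)*v + 168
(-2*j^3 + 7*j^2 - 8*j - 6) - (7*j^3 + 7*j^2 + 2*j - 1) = -9*j^3 - 10*j - 5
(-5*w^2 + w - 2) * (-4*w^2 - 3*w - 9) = 20*w^4 + 11*w^3 + 50*w^2 - 3*w + 18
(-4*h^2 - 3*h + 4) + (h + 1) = -4*h^2 - 2*h + 5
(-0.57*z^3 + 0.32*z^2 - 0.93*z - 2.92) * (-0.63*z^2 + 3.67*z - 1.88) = 0.3591*z^5 - 2.2935*z^4 + 2.8319*z^3 - 2.1751*z^2 - 8.968*z + 5.4896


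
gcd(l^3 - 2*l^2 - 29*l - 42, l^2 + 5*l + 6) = l^2 + 5*l + 6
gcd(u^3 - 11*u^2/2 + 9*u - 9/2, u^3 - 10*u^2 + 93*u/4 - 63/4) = u - 3/2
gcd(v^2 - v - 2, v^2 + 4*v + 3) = v + 1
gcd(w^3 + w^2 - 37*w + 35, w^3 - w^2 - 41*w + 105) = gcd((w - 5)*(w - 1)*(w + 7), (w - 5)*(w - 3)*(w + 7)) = w^2 + 2*w - 35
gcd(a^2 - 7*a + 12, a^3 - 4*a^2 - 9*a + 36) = a^2 - 7*a + 12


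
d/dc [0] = 0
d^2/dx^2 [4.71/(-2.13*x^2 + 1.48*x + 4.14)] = (-42.737598*x^2 + 29.695608*x + 4.71*(4.26*x - 1.48)*(8.52*x - 2.96) + 83.067444)/(-2.13*x^2 + 1.48*x + 4.14)^3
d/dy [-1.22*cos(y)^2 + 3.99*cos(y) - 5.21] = (2.44*cos(y) - 3.99)*sin(y)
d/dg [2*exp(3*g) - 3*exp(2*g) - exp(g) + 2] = (6*exp(2*g) - 6*exp(g) - 1)*exp(g)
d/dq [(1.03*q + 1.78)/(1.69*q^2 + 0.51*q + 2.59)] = (-1.7407*q^2 - 6.0164*q + 1.7599)/(2.8561*q^4 + 1.7238*q^3 + 9.0143*q^2 + 2.6418*q + 6.7081)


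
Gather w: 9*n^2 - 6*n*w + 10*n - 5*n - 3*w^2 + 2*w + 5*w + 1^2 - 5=9*n^2 + 5*n - 3*w^2 + w*(7 - 6*n) - 4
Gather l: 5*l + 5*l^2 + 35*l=5*l^2 + 40*l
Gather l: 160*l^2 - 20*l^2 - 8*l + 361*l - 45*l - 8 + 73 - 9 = 140*l^2 + 308*l + 56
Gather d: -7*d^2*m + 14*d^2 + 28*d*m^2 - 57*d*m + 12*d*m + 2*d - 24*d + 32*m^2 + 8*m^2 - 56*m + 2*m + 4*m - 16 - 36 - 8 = d^2*(14 - 7*m) + d*(28*m^2 - 45*m - 22) + 40*m^2 - 50*m - 60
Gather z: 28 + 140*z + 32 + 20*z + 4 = 160*z + 64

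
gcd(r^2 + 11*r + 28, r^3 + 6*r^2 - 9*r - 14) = r + 7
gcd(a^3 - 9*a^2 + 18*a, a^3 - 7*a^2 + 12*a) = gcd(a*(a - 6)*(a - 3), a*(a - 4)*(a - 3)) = a^2 - 3*a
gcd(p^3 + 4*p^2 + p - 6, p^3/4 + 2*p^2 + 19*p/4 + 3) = p + 3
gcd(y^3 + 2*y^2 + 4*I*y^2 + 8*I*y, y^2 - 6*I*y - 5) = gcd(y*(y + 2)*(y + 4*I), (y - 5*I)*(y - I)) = 1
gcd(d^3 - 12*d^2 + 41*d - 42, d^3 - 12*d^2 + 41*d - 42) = d^3 - 12*d^2 + 41*d - 42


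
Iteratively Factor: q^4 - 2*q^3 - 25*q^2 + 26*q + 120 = (q + 4)*(q^3 - 6*q^2 - q + 30) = (q - 3)*(q + 4)*(q^2 - 3*q - 10) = (q - 3)*(q + 2)*(q + 4)*(q - 5)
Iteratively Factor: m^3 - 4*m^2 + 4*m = (m - 2)*(m^2 - 2*m) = m*(m - 2)*(m - 2)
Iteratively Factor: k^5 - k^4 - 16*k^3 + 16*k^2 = (k)*(k^4 - k^3 - 16*k^2 + 16*k) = k*(k - 1)*(k^3 - 16*k) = k*(k - 1)*(k + 4)*(k^2 - 4*k) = k^2*(k - 1)*(k + 4)*(k - 4)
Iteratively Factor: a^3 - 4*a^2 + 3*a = (a - 3)*(a^2 - a) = a*(a - 3)*(a - 1)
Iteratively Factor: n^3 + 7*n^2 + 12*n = (n)*(n^2 + 7*n + 12) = n*(n + 3)*(n + 4)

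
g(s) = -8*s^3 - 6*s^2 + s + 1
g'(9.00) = -2051.00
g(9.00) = -6308.00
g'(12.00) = -3599.00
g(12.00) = -14675.00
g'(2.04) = -123.36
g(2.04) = -89.85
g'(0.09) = -0.27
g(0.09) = 1.04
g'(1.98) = -116.85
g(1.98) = -82.64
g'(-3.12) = -195.19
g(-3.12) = 182.44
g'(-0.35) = 2.26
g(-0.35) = 0.26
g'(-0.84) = -5.85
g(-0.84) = 0.67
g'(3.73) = -377.67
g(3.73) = -493.91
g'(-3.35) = -228.14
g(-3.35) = 231.08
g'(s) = -24*s^2 - 12*s + 1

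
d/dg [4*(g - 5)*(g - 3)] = 8*g - 32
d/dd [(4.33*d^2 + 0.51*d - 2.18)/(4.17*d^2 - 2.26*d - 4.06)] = (-11.9125*d^2 - 16.9784*d - 6.9974)/(17.3889*d^4 - 18.8484*d^3 - 28.7528*d^2 + 18.3512*d + 16.4836)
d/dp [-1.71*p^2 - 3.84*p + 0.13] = -3.42*p - 3.84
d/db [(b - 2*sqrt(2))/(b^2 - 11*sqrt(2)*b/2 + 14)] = 2*(-b^2 + 4*sqrt(2)*b - 8)/(2*b^4 - 22*sqrt(2)*b^3 + 177*b^2 - 308*sqrt(2)*b + 392)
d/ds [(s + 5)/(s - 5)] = -10/(s - 5)^2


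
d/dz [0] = 0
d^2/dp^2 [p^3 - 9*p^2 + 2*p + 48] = 6*p - 18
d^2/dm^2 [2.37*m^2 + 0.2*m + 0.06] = 4.74000000000000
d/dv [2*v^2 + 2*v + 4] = 4*v + 2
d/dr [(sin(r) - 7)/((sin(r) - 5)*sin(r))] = (-cos(r) + 14/tan(r) - 35*cos(r)/sin(r)^2)/(sin(r) - 5)^2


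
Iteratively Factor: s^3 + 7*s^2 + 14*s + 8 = (s + 1)*(s^2 + 6*s + 8) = (s + 1)*(s + 2)*(s + 4)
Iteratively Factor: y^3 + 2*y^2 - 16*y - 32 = (y - 4)*(y^2 + 6*y + 8) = (y - 4)*(y + 2)*(y + 4)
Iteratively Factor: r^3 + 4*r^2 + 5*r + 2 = (r + 2)*(r^2 + 2*r + 1) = (r + 1)*(r + 2)*(r + 1)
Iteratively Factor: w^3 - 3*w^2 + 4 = (w + 1)*(w^2 - 4*w + 4) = (w - 2)*(w + 1)*(w - 2)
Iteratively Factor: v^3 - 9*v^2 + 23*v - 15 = (v - 3)*(v^2 - 6*v + 5) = (v - 3)*(v - 1)*(v - 5)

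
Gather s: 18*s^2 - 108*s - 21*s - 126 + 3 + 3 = 18*s^2 - 129*s - 120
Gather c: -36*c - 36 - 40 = -36*c - 76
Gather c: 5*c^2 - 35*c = 5*c^2 - 35*c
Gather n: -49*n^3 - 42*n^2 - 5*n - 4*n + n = -49*n^3 - 42*n^2 - 8*n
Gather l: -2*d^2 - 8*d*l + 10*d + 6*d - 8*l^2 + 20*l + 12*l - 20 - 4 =-2*d^2 + 16*d - 8*l^2 + l*(32 - 8*d) - 24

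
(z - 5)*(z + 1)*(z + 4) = z^3 - 21*z - 20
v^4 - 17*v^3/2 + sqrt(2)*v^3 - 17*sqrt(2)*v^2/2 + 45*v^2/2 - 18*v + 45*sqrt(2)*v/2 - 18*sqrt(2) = (v - 4)*(v - 3)*(v - 3/2)*(v + sqrt(2))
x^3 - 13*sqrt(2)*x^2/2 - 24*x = x*(x - 8*sqrt(2))*(x + 3*sqrt(2)/2)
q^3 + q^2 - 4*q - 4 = (q - 2)*(q + 1)*(q + 2)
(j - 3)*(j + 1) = j^2 - 2*j - 3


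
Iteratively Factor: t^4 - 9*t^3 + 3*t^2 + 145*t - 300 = (t - 5)*(t^3 - 4*t^2 - 17*t + 60) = (t - 5)*(t - 3)*(t^2 - t - 20) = (t - 5)*(t - 3)*(t + 4)*(t - 5)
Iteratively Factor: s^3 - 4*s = (s - 2)*(s^2 + 2*s) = s*(s - 2)*(s + 2)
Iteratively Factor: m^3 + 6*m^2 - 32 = (m + 4)*(m^2 + 2*m - 8) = (m - 2)*(m + 4)*(m + 4)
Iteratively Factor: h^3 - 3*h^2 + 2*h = (h)*(h^2 - 3*h + 2) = h*(h - 1)*(h - 2)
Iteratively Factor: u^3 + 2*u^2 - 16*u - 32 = (u + 2)*(u^2 - 16) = (u - 4)*(u + 2)*(u + 4)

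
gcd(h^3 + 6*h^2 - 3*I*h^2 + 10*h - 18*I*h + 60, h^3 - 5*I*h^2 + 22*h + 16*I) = h + 2*I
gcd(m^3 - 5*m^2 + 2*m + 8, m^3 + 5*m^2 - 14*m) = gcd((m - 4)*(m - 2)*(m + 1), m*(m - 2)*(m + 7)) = m - 2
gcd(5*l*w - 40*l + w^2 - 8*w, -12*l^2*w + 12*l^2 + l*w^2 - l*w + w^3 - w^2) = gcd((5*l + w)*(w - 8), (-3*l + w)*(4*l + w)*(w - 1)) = 1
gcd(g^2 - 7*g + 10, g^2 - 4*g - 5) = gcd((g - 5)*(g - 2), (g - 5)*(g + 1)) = g - 5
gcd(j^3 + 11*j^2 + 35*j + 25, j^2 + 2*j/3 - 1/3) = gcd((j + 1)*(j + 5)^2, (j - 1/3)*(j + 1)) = j + 1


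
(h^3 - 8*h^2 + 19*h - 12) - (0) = h^3 - 8*h^2 + 19*h - 12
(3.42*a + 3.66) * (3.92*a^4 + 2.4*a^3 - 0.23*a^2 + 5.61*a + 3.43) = 13.4064*a^5 + 22.5552*a^4 + 7.9974*a^3 + 18.3444*a^2 + 32.2632*a + 12.5538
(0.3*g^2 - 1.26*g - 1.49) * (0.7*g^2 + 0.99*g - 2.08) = 0.21*g^4 - 0.585*g^3 - 2.9144*g^2 + 1.1457*g + 3.0992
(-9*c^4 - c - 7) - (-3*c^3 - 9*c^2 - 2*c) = -9*c^4 + 3*c^3 + 9*c^2 + c - 7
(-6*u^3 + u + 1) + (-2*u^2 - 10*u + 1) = -6*u^3 - 2*u^2 - 9*u + 2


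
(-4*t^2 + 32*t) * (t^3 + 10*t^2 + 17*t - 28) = -4*t^5 - 8*t^4 + 252*t^3 + 656*t^2 - 896*t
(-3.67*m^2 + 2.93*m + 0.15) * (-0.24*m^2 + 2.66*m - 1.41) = 0.8808*m^4 - 10.4654*m^3 + 12.9325*m^2 - 3.7323*m - 0.2115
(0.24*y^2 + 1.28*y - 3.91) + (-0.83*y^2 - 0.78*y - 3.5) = -0.59*y^2 + 0.5*y - 7.41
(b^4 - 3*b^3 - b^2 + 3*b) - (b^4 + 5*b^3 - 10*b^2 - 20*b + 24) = -8*b^3 + 9*b^2 + 23*b - 24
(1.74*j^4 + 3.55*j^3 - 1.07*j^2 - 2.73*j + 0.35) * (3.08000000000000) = 5.3592*j^4 + 10.934*j^3 - 3.2956*j^2 - 8.4084*j + 1.078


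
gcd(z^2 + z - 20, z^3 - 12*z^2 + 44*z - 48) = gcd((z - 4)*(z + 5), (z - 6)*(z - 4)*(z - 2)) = z - 4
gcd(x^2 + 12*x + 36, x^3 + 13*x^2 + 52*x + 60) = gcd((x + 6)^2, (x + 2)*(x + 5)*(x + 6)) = x + 6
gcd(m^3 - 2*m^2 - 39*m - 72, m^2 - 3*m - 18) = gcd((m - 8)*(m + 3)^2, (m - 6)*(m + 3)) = m + 3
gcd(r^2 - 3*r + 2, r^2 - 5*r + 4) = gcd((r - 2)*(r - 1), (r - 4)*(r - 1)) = r - 1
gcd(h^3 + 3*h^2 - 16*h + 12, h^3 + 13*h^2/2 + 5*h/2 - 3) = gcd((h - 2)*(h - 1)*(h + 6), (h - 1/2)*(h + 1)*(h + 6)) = h + 6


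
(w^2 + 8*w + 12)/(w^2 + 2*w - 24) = (w + 2)/(w - 4)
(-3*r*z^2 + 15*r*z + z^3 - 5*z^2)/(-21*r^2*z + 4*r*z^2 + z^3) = (z - 5)/(7*r + z)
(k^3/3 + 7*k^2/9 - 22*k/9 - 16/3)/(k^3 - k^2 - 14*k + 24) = (3*k^3 + 7*k^2 - 22*k - 48)/(9*(k^3 - k^2 - 14*k + 24))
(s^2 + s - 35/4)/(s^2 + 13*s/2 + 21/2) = (s - 5/2)/(s + 3)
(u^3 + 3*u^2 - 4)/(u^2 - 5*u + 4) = (u^2 + 4*u + 4)/(u - 4)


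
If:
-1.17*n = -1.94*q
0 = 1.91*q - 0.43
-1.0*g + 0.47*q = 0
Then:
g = 0.11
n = 0.37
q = 0.23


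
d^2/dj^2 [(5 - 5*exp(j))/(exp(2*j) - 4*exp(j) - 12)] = 5*(-exp(4*j) - 84*exp(2*j) + 112*exp(j) - 192)*exp(j)/(exp(6*j) - 12*exp(5*j) + 12*exp(4*j) + 224*exp(3*j) - 144*exp(2*j) - 1728*exp(j) - 1728)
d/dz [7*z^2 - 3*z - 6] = 14*z - 3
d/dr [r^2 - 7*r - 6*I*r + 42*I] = 2*r - 7 - 6*I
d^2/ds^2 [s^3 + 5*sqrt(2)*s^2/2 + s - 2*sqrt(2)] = 6*s + 5*sqrt(2)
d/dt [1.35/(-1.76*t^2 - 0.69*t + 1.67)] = (4.752*t + 0.9315)/(1.76*t^2 + 0.69*t - 1.67)^2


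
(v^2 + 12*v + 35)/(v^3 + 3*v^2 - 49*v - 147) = (v + 5)/(v^2 - 4*v - 21)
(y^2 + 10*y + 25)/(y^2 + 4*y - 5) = (y + 5)/(y - 1)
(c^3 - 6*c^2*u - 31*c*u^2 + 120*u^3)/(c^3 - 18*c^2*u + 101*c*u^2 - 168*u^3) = (-c - 5*u)/(-c + 7*u)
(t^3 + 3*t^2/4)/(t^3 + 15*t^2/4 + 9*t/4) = t/(t + 3)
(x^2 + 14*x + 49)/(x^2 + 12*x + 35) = (x + 7)/(x + 5)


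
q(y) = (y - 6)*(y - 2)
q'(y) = 2*y - 8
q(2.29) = -1.08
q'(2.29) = -3.42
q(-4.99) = 76.82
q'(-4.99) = -17.98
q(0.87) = 5.80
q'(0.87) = -6.26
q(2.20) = -0.76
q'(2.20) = -3.60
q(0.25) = 10.06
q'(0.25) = -7.50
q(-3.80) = 56.84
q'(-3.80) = -15.60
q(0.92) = 5.49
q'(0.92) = -6.16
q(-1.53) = 26.58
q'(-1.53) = -11.06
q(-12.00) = 252.00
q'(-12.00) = -32.00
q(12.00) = 60.00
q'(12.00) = 16.00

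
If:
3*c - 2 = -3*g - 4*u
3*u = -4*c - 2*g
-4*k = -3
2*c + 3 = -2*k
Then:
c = -9/4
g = -39/4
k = 3/4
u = 19/2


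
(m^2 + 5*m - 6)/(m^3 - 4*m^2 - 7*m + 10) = (m + 6)/(m^2 - 3*m - 10)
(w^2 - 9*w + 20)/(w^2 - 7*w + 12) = (w - 5)/(w - 3)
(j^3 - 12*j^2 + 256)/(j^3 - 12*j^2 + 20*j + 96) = (j^2 - 4*j - 32)/(j^2 - 4*j - 12)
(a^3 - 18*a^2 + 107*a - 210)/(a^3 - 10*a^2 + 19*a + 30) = (a - 7)/(a + 1)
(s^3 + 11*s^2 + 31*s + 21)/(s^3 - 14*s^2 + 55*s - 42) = (s^3 + 11*s^2 + 31*s + 21)/(s^3 - 14*s^2 + 55*s - 42)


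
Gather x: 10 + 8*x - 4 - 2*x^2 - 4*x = -2*x^2 + 4*x + 6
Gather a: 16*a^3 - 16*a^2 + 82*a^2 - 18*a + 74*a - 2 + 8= 16*a^3 + 66*a^2 + 56*a + 6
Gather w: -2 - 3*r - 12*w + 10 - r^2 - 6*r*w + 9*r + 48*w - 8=-r^2 + 6*r + w*(36 - 6*r)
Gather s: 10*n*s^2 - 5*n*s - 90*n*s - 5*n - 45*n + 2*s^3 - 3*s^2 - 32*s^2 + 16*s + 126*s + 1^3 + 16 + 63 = -50*n + 2*s^3 + s^2*(10*n - 35) + s*(142 - 95*n) + 80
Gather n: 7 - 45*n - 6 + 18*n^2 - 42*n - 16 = 18*n^2 - 87*n - 15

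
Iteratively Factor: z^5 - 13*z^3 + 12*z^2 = (z + 4)*(z^4 - 4*z^3 + 3*z^2) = z*(z + 4)*(z^3 - 4*z^2 + 3*z) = z^2*(z + 4)*(z^2 - 4*z + 3) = z^2*(z - 1)*(z + 4)*(z - 3)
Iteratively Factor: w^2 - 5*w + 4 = (w - 1)*(w - 4)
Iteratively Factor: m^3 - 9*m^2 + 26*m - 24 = (m - 3)*(m^2 - 6*m + 8) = (m - 4)*(m - 3)*(m - 2)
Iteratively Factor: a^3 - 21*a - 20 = (a + 4)*(a^2 - 4*a - 5) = (a + 1)*(a + 4)*(a - 5)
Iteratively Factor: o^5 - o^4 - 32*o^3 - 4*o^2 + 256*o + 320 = (o - 5)*(o^4 + 4*o^3 - 12*o^2 - 64*o - 64) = (o - 5)*(o + 2)*(o^3 + 2*o^2 - 16*o - 32) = (o - 5)*(o + 2)*(o + 4)*(o^2 - 2*o - 8) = (o - 5)*(o - 4)*(o + 2)*(o + 4)*(o + 2)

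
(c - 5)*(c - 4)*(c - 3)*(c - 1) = c^4 - 13*c^3 + 59*c^2 - 107*c + 60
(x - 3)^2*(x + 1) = x^3 - 5*x^2 + 3*x + 9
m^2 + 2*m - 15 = (m - 3)*(m + 5)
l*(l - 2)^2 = l^3 - 4*l^2 + 4*l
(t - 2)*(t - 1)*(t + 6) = t^3 + 3*t^2 - 16*t + 12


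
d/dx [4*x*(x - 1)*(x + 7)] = 12*x^2 + 48*x - 28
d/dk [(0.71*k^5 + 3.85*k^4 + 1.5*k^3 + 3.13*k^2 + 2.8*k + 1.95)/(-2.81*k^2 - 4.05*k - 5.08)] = (-5.9853*k^6 - 33.139*k^5 - 69.0265*k^4 - 90.382*k^3 - 27.6685*k^2 - 20.8418*k - 6.3265)/(7.8961*k^4 + 22.761*k^3 + 44.9521*k^2 + 41.148*k + 25.8064)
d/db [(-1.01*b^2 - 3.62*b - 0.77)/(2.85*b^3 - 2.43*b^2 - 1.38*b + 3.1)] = (2.8785*b^4 + 20.634*b^3 - 0.8193*b^2 - 10.0042*b - 12.2846)/(8.1225*b^6 - 13.851*b^5 - 1.9611*b^4 + 24.3768*b^3 - 13.1616*b^2 - 8.556*b + 9.61)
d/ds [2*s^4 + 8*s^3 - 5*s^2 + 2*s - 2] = 8*s^3 + 24*s^2 - 10*s + 2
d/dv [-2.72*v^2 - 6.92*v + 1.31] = -5.44*v - 6.92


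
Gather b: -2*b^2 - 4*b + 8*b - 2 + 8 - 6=-2*b^2 + 4*b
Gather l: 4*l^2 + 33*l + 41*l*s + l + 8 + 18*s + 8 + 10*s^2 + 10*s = 4*l^2 + l*(41*s + 34) + 10*s^2 + 28*s + 16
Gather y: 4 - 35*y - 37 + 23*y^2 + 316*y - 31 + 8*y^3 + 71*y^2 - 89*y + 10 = 8*y^3 + 94*y^2 + 192*y - 54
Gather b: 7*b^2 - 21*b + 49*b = 7*b^2 + 28*b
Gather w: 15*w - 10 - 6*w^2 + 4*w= -6*w^2 + 19*w - 10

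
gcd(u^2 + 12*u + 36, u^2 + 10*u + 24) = u + 6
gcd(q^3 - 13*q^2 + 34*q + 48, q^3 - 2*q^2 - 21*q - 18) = q^2 - 5*q - 6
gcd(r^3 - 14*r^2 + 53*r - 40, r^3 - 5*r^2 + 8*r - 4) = r - 1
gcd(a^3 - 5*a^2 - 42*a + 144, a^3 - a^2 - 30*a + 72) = a^2 + 3*a - 18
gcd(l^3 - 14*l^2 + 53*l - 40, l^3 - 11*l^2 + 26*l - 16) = l^2 - 9*l + 8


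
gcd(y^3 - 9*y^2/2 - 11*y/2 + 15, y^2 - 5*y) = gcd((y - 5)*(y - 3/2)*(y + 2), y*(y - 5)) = y - 5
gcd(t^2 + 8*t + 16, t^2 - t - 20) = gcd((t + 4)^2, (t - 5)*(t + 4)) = t + 4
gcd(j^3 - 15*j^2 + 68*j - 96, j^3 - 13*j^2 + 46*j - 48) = j^2 - 11*j + 24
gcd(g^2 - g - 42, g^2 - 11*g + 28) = g - 7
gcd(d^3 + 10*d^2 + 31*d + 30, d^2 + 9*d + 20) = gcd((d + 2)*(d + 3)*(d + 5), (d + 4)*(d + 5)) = d + 5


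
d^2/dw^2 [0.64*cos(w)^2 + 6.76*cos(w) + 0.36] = -6.76*cos(w) - 1.28*cos(2*w)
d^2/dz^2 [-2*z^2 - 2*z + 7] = -4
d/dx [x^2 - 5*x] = 2*x - 5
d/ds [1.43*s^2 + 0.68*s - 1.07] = 2.86*s + 0.68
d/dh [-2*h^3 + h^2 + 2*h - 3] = -6*h^2 + 2*h + 2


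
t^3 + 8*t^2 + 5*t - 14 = (t - 1)*(t + 2)*(t + 7)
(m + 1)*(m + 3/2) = m^2 + 5*m/2 + 3/2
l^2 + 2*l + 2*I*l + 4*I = (l + 2)*(l + 2*I)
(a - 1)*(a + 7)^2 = a^3 + 13*a^2 + 35*a - 49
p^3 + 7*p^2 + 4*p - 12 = (p - 1)*(p + 2)*(p + 6)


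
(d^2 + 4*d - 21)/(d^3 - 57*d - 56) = (d - 3)/(d^2 - 7*d - 8)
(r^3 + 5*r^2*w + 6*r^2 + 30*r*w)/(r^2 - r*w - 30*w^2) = r*(r + 6)/(r - 6*w)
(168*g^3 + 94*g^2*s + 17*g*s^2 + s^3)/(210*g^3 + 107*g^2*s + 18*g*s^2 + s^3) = (4*g + s)/(5*g + s)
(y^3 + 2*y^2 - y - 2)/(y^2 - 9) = (y^3 + 2*y^2 - y - 2)/(y^2 - 9)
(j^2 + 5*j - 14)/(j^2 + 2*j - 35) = (j - 2)/(j - 5)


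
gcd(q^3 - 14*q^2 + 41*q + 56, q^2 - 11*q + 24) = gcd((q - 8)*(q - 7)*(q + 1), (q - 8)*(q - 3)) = q - 8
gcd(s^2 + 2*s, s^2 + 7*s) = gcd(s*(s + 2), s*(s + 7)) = s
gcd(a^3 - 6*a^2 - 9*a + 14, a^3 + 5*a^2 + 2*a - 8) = a^2 + a - 2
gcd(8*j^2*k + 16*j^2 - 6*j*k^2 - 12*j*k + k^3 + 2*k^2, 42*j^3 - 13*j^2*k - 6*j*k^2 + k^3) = 2*j - k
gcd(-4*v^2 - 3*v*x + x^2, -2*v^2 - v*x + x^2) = v + x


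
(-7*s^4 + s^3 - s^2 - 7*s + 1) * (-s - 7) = 7*s^5 + 48*s^4 - 6*s^3 + 14*s^2 + 48*s - 7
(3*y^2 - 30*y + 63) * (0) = 0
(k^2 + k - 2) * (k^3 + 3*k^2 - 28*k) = k^5 + 4*k^4 - 27*k^3 - 34*k^2 + 56*k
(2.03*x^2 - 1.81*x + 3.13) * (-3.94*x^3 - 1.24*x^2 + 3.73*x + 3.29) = -7.9982*x^5 + 4.6142*x^4 - 2.5159*x^3 - 3.9538*x^2 + 5.72*x + 10.2977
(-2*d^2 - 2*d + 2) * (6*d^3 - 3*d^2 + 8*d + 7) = -12*d^5 - 6*d^4 + 2*d^3 - 36*d^2 + 2*d + 14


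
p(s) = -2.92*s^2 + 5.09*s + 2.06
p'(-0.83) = 9.94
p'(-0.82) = 9.88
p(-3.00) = -39.49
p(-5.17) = -102.30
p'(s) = 5.09 - 5.84*s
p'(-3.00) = 22.61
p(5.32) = -53.50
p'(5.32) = -25.98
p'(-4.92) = 33.82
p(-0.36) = -0.15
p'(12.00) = -64.99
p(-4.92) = -93.67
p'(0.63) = 1.41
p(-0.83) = -4.18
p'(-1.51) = 13.91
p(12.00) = -357.34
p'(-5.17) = 35.28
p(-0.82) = -4.08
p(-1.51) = -12.28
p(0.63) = 4.11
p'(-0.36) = 7.19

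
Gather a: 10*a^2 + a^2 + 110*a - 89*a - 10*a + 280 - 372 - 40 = 11*a^2 + 11*a - 132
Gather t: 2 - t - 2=-t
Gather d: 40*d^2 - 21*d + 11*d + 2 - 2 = 40*d^2 - 10*d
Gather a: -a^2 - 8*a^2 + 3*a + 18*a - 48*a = -9*a^2 - 27*a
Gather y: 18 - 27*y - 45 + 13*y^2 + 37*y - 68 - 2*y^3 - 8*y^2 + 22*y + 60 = -2*y^3 + 5*y^2 + 32*y - 35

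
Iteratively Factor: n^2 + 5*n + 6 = (n + 3)*(n + 2)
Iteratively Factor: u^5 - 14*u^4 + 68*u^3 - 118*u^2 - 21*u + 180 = (u - 5)*(u^4 - 9*u^3 + 23*u^2 - 3*u - 36) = (u - 5)*(u - 3)*(u^3 - 6*u^2 + 5*u + 12) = (u - 5)*(u - 3)^2*(u^2 - 3*u - 4) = (u - 5)*(u - 3)^2*(u + 1)*(u - 4)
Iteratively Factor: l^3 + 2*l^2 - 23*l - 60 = (l + 3)*(l^2 - l - 20) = (l + 3)*(l + 4)*(l - 5)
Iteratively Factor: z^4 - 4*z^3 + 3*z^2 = (z)*(z^3 - 4*z^2 + 3*z) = z*(z - 3)*(z^2 - z) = z^2*(z - 3)*(z - 1)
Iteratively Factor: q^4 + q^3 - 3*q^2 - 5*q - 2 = (q + 1)*(q^3 - 3*q - 2) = (q - 2)*(q + 1)*(q^2 + 2*q + 1) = (q - 2)*(q + 1)^2*(q + 1)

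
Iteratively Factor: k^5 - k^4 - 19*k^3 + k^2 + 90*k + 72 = (k - 3)*(k^4 + 2*k^3 - 13*k^2 - 38*k - 24) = (k - 3)*(k + 3)*(k^3 - k^2 - 10*k - 8) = (k - 3)*(k + 2)*(k + 3)*(k^2 - 3*k - 4) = (k - 3)*(k + 1)*(k + 2)*(k + 3)*(k - 4)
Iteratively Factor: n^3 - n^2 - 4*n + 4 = (n + 2)*(n^2 - 3*n + 2) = (n - 1)*(n + 2)*(n - 2)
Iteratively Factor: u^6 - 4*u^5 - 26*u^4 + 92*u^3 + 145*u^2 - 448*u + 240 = (u - 4)*(u^5 - 26*u^3 - 12*u^2 + 97*u - 60) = (u - 4)*(u - 1)*(u^4 + u^3 - 25*u^2 - 37*u + 60) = (u - 4)*(u - 1)^2*(u^3 + 2*u^2 - 23*u - 60) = (u - 4)*(u - 1)^2*(u + 4)*(u^2 - 2*u - 15) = (u - 5)*(u - 4)*(u - 1)^2*(u + 4)*(u + 3)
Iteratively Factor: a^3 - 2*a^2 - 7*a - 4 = (a - 4)*(a^2 + 2*a + 1) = (a - 4)*(a + 1)*(a + 1)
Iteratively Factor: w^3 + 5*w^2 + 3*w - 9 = (w - 1)*(w^2 + 6*w + 9) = (w - 1)*(w + 3)*(w + 3)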